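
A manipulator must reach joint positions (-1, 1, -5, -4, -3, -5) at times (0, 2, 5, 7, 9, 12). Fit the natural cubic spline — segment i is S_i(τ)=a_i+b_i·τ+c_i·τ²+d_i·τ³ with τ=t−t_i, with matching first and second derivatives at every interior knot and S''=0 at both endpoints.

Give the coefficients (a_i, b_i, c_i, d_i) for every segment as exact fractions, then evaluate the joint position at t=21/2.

  seg 0: a=-1 b=2987/1629 c=0 d=-679/3258
  seg 1: a=1 b=-1087/1629 c=-679/543 d=3940/14661
  seg 2: a=-5 b=-1489/1629 c=1903/1629 d=-3005/13032
  seg 3: a=-4 b=359/362 c=-1403/6516 d=-199/13032
  seg 4: a=-3 b=-86/1629 c=-500/1629 d=500/14661
S(21/2) = -1323/362

Δ: Δ0=1, Δ1=-2, Δ2=1/2, Δ3=1/2, Δ4=-2/3
row 1: diag=10, rhs=-18; c'=3/10, d'=-9/5
row 2: denom=10−3·3/10=91/10; d'=(15−3·-9/5)/(91/10)=204/91
row 3: denom=8−2·20/91=688/91; d'=(0−2·204/91)/(688/91)=-51/86
row 4: denom=10−2·91/344=1629/172; d'=(-7−2·-51/86)/(1629/172)=-1000/1629
back: M4=-1000/1629
back: M3=-51/86−91/344·-1000/1629=-1403/3258
back: M2=204/91−20/91·-1403/3258=3806/1629
back: M1=-9/5−3/10·3806/1629=-1358/543
M: M0=0, M1=-1358/543, M2=3806/1629, M3=-1403/3258, M4=-1000/1629, M5=0
seg 0: a=-1, c=M0/2=0, d=(M1−M0)/(6·2)=-679/3258, b=Δ0−h0·(2M0+M1)/6=2987/1629
seg 1: a=1, c=M1/2=-679/543, d=(M2−M1)/(6·3)=3940/14661, b=Δ1−h1·(2M1+M2)/6=-1087/1629
seg 2: a=-5, c=M2/2=1903/1629, d=(M3−M2)/(6·2)=-3005/13032, b=Δ2−h2·(2M2+M3)/6=-1489/1629
seg 3: a=-4, c=M3/2=-1403/6516, d=(M4−M3)/(6·2)=-199/13032, b=Δ3−h3·(2M3+M4)/6=359/362
seg 4: a=-3, c=M4/2=-500/1629, d=(M5−M4)/(6·3)=500/14661, b=Δ4−h4·(2M4+M5)/6=-86/1629
t_q=21/2 → seg 4, τ=3/2; S=-3+-86/1629·τ+-500/1629·τ²+500/14661·τ³=-1323/362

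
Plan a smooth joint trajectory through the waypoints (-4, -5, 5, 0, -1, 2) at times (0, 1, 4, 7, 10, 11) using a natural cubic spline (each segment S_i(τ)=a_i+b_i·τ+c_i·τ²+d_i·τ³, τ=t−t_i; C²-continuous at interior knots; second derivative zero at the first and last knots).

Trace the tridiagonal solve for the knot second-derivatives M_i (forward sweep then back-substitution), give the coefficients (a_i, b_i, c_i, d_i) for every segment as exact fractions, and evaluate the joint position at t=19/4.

  seg 0: a=-4 b=-596/333 c=0 d=263/333
  seg 1: a=-5 b=193/333 c=263/111 d=-1450/2997
  seg 2: a=5 b=577/333 c=-661/333 d=23/81
  seg 3: a=0 b=-836/333 c=190/333 d=155/2997
  seg 4: a=-1 b=769/333 c=115/111 d=-115/333
S(19/4) = 12557/2368

Δ: Δ0=-1, Δ1=10/3, Δ2=-5/3, Δ3=-1/3, Δ4=3
row 1: diag=8, rhs=26; c'=3/8, d'=13/4
row 2: denom=12−3·3/8=87/8; d'=(-30−3·13/4)/(87/8)=-106/29
row 3: denom=12−3·8/29=324/29; d'=(8−3·-106/29)/(324/29)=275/162
row 4: denom=8−3·29/108=259/36; d'=(20−3·275/162)/(259/36)=230/111
back: M4=230/111
back: M3=275/162−29/108·230/111=380/333
back: M2=-106/29−8/29·380/333=-1322/333
back: M1=13/4−3/8·-1322/333=526/111
M: M0=0, M1=526/111, M2=-1322/333, M3=380/333, M4=230/111, M5=0
seg 0: a=-4, c=M0/2=0, d=(M1−M0)/(6·1)=263/333, b=Δ0−h0·(2M0+M1)/6=-596/333
seg 1: a=-5, c=M1/2=263/111, d=(M2−M1)/(6·3)=-1450/2997, b=Δ1−h1·(2M1+M2)/6=193/333
seg 2: a=5, c=M2/2=-661/333, d=(M3−M2)/(6·3)=23/81, b=Δ2−h2·(2M2+M3)/6=577/333
seg 3: a=0, c=M3/2=190/333, d=(M4−M3)/(6·3)=155/2997, b=Δ3−h3·(2M3+M4)/6=-836/333
seg 4: a=-1, c=M4/2=115/111, d=(M5−M4)/(6·1)=-115/333, b=Δ4−h4·(2M4+M5)/6=769/333
t_q=19/4 → seg 2, τ=3/4; S=5+577/333·τ+-661/333·τ²+23/81·τ³=12557/2368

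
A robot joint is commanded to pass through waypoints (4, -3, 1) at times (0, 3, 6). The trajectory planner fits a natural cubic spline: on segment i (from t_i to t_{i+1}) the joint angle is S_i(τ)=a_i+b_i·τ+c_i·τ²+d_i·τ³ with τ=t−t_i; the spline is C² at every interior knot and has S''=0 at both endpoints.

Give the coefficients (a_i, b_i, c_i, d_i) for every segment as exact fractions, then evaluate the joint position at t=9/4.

  seg 0: a=4 b=-13/4 c=0 d=11/108
  seg 1: a=-3 b=-1/2 c=11/12 d=-11/108
S(9/4) = -551/256

Δ: Δ0=-7/3, Δ1=4/3
row 1: diag=12, rhs=22; c'=1/4, d'=11/6
back: M1=11/6
M: M0=0, M1=11/6, M2=0
seg 0: a=4, c=M0/2=0, d=(M1−M0)/(6·3)=11/108, b=Δ0−h0·(2M0+M1)/6=-13/4
seg 1: a=-3, c=M1/2=11/12, d=(M2−M1)/(6·3)=-11/108, b=Δ1−h1·(2M1+M2)/6=-1/2
t_q=9/4 → seg 0, τ=9/4; S=4+-13/4·τ+0·τ²+11/108·τ³=-551/256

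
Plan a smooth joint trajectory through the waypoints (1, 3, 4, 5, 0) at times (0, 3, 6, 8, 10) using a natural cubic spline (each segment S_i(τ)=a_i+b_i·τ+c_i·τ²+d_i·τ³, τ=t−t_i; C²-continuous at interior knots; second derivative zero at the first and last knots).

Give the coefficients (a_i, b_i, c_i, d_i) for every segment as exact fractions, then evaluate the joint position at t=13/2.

Δ: Δ0=2/3, Δ1=1/3, Δ2=1/2, Δ3=-5/2
row 1: diag=12, rhs=-2; c'=1/4, d'=-1/6
row 2: denom=10−3·1/4=37/4; d'=(1−3·-1/6)/(37/4)=6/37
row 3: denom=8−2·8/37=280/37; d'=(-18−2·6/37)/(280/37)=-339/140
back: M3=-339/140
back: M2=6/37−8/37·-339/140=24/35
back: M1=-1/6−1/4·24/35=-71/210
M: M0=0, M1=-71/210, M2=24/35, M3=-339/140, M4=0
seg 0: a=1, c=M0/2=0, d=(M1−M0)/(6·3)=-71/3780, b=Δ0−h0·(2M0+M1)/6=117/140
seg 1: a=3, c=M1/2=-71/420, d=(M2−M1)/(6·3)=43/756, b=Δ1−h1·(2M1+M2)/6=23/70
seg 2: a=4, c=M2/2=12/35, d=(M3−M2)/(6·2)=-29/112, b=Δ2−h2·(2M2+M3)/6=17/20
seg 3: a=5, c=M3/2=-339/280, d=(M4−M3)/(6·2)=113/560, b=Δ3−h3·(2M3+M4)/6=-31/35
t_q=13/2 → seg 2, τ=1/2; S=4+17/20·τ+12/35·τ²+-29/112·τ³=20063/4480

  seg 0: a=1 b=117/140 c=0 d=-71/3780
  seg 1: a=3 b=23/70 c=-71/420 d=43/756
  seg 2: a=4 b=17/20 c=12/35 d=-29/112
  seg 3: a=5 b=-31/35 c=-339/280 d=113/560
S(13/2) = 20063/4480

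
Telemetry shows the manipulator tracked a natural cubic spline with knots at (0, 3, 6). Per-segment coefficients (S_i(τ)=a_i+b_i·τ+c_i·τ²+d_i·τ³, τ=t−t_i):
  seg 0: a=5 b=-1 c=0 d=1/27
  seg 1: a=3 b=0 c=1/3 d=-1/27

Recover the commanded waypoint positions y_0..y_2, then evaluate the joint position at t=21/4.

y_0 = S_0(0) = a_0 = 5
y_1 = S_1(0) = a_1 = 3
y_2 = S_1(3) = 5
t_q=21/4 is in segment 1 (τ=9/4); S_1(τ)=273/64

y_0=5 y_1=3 y_2=5
S(21/4) = 273/64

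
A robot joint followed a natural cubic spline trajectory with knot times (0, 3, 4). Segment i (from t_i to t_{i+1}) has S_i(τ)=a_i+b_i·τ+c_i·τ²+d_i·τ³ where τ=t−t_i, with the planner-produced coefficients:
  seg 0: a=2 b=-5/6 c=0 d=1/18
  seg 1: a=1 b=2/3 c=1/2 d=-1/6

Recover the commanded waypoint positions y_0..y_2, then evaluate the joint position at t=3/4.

y_0=2 y_1=1 y_2=2
S(3/4) = 179/128

y_0 = S_0(0) = a_0 = 2
y_1 = S_1(0) = a_1 = 1
y_2 = S_1(1) = 2
t_q=3/4 is in segment 0 (τ=3/4); S_0(τ)=179/128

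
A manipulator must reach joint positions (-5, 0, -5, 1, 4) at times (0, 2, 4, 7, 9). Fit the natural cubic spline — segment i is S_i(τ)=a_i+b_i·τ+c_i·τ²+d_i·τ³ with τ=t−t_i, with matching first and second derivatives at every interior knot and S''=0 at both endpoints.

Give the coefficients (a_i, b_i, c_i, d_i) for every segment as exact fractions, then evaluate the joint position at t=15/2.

  seg 0: a=-5 b=176/43 c=0 d=-137/344
  seg 1: a=0 b=-59/86 c=-411/172 d=255/344
  seg 2: a=-5 b=-58/43 c=177/86 d=-27/86
  seg 3: a=1 b=217/86 c=-33/43 d=11/86
S(15/2) = 1435/688

Δ: Δ0=5/2, Δ1=-5/2, Δ2=2, Δ3=3/2
row 1: diag=8, rhs=-30; c'=1/4, d'=-15/4
row 2: denom=10−2·1/4=19/2; d'=(27−2·-15/4)/(19/2)=69/19
row 3: denom=10−3·6/19=172/19; d'=(-3−3·69/19)/(172/19)=-66/43
back: M3=-66/43
back: M2=69/19−6/19·-66/43=177/43
back: M1=-15/4−1/4·177/43=-411/86
M: M0=0, M1=-411/86, M2=177/43, M3=-66/43, M4=0
seg 0: a=-5, c=M0/2=0, d=(M1−M0)/(6·2)=-137/344, b=Δ0−h0·(2M0+M1)/6=176/43
seg 1: a=0, c=M1/2=-411/172, d=(M2−M1)/(6·2)=255/344, b=Δ1−h1·(2M1+M2)/6=-59/86
seg 2: a=-5, c=M2/2=177/86, d=(M3−M2)/(6·3)=-27/86, b=Δ2−h2·(2M2+M3)/6=-58/43
seg 3: a=1, c=M3/2=-33/43, d=(M4−M3)/(6·2)=11/86, b=Δ3−h3·(2M3+M4)/6=217/86
t_q=15/2 → seg 3, τ=1/2; S=1+217/86·τ+-33/43·τ²+11/86·τ³=1435/688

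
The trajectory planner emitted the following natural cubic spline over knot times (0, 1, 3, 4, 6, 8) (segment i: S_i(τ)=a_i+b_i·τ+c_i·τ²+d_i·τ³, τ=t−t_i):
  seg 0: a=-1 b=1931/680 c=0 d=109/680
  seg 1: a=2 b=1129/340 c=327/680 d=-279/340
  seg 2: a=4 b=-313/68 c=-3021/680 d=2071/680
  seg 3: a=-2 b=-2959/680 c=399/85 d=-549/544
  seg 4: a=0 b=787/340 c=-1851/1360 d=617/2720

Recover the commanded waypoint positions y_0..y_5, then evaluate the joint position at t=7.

y_0 = S_0(0) = a_0 = -1
y_1 = S_1(0) = a_1 = 2
y_2 = S_2(0) = a_2 = 4
y_3 = S_3(0) = a_3 = -2
y_4 = S_4(0) = a_4 = 0
y_5 = S_4(2) = 1
t_q=7 is in segment 4 (τ=1); S_4(τ)=3211/2720

y_0=-1 y_1=2 y_2=4 y_3=-2 y_4=0 y_5=1
S(7) = 3211/2720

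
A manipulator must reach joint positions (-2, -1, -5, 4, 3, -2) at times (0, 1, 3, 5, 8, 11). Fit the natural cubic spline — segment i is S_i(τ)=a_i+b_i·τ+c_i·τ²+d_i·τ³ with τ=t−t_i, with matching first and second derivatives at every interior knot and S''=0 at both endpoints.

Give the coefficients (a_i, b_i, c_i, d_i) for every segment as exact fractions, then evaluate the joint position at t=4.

  seg 0: a=-2 b=2925/1532 c=0 d=-1393/1532
  seg 1: a=-1 b=-627/766 c=-4179/1532 d=1637/1532
  seg 2: a=-5 b=837/766 c=5643/1532 d=-3033/3064
  seg 3: a=4 b=1512/383 c=-864/383 d=2857/10341
  seg 4: a=3 b=-815/383 c=265/1149 d=-265/10341
S(4) = -3719/3064

Δ: Δ0=1, Δ1=-2, Δ2=9/2, Δ3=-1/3, Δ4=-5/3
row 1: diag=6, rhs=-18; c'=1/3, d'=-3
row 2: denom=8−2·1/3=22/3; d'=(39−2·-3)/(22/3)=135/22
row 3: denom=10−2·3/11=104/11; d'=(-29−2·135/22)/(104/11)=-227/52
row 4: denom=12−3·33/104=1149/104; d'=(-8−3·-227/52)/(1149/104)=530/1149
back: M4=530/1149
back: M3=-227/52−33/104·530/1149=-1728/383
back: M2=135/22−3/11·-1728/383=5643/766
back: M1=-3−1/3·5643/766=-4179/766
M: M0=0, M1=-4179/766, M2=5643/766, M3=-1728/383, M4=530/1149, M5=0
seg 0: a=-2, c=M0/2=0, d=(M1−M0)/(6·1)=-1393/1532, b=Δ0−h0·(2M0+M1)/6=2925/1532
seg 1: a=-1, c=M1/2=-4179/1532, d=(M2−M1)/(6·2)=1637/1532, b=Δ1−h1·(2M1+M2)/6=-627/766
seg 2: a=-5, c=M2/2=5643/1532, d=(M3−M2)/(6·2)=-3033/3064, b=Δ2−h2·(2M2+M3)/6=837/766
seg 3: a=4, c=M3/2=-864/383, d=(M4−M3)/(6·3)=2857/10341, b=Δ3−h3·(2M3+M4)/6=1512/383
seg 4: a=3, c=M4/2=265/1149, d=(M5−M4)/(6·3)=-265/10341, b=Δ4−h4·(2M4+M5)/6=-815/383
t_q=4 → seg 2, τ=1; S=-5+837/766·τ+5643/1532·τ²+-3033/3064·τ³=-3719/3064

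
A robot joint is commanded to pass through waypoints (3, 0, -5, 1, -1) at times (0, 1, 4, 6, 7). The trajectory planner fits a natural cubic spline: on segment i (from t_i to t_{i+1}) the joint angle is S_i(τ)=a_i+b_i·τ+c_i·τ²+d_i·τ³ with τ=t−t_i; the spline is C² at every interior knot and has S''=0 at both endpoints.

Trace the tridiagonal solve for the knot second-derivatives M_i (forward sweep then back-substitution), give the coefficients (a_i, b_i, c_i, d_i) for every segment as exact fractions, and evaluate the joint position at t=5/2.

Δ: Δ0=-3, Δ1=-5/3, Δ2=3, Δ3=-2
row 1: diag=8, rhs=8; c'=3/8, d'=1
row 2: denom=10−3·3/8=71/8; d'=(28−3·1)/(71/8)=200/71
row 3: denom=6−2·16/71=394/71; d'=(-30−2·200/71)/(394/71)=-1265/197
back: M3=-1265/197
back: M2=200/71−16/71·-1265/197=840/197
back: M1=1−3/8·840/197=-118/197
M: M0=0, M1=-118/197, M2=840/197, M3=-1265/197, M4=0
seg 0: a=3, c=M0/2=0, d=(M1−M0)/(6·1)=-59/591, b=Δ0−h0·(2M0+M1)/6=-1714/591
seg 1: a=0, c=M1/2=-59/197, d=(M2−M1)/(6·3)=479/1773, b=Δ1−h1·(2M1+M2)/6=-1891/591
seg 2: a=-5, c=M2/2=420/197, d=(M3−M2)/(6·2)=-2105/2364, b=Δ2−h2·(2M2+M3)/6=1358/591
seg 3: a=1, c=M3/2=-1265/394, d=(M4−M3)/(6·1)=1265/1182, b=Δ3−h3·(2M3+M4)/6=83/591
t_q=5/2 → seg 1, τ=3/2; S=0+-1891/591·τ+-59/197·τ²+479/1773·τ³=-7189/1576

  seg 0: a=3 b=-1714/591 c=0 d=-59/591
  seg 1: a=0 b=-1891/591 c=-59/197 d=479/1773
  seg 2: a=-5 b=1358/591 c=420/197 d=-2105/2364
  seg 3: a=1 b=83/591 c=-1265/394 d=1265/1182
S(5/2) = -7189/1576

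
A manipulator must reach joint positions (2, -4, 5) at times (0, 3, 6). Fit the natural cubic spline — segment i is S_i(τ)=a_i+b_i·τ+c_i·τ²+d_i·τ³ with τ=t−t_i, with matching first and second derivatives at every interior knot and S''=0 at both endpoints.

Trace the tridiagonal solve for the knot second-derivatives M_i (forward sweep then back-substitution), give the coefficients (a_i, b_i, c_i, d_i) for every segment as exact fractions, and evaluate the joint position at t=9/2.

Δ: Δ0=-2, Δ1=3
row 1: diag=12, rhs=30; c'=1/4, d'=5/2
back: M1=5/2
M: M0=0, M1=5/2, M2=0
seg 0: a=2, c=M0/2=0, d=(M1−M0)/(6·3)=5/36, b=Δ0−h0·(2M0+M1)/6=-13/4
seg 1: a=-4, c=M1/2=5/4, d=(M2−M1)/(6·3)=-5/36, b=Δ1−h1·(2M1+M2)/6=1/2
t_q=9/2 → seg 1, τ=3/2; S=-4+1/2·τ+5/4·τ²+-5/36·τ³=-29/32

  seg 0: a=2 b=-13/4 c=0 d=5/36
  seg 1: a=-4 b=1/2 c=5/4 d=-5/36
S(9/2) = -29/32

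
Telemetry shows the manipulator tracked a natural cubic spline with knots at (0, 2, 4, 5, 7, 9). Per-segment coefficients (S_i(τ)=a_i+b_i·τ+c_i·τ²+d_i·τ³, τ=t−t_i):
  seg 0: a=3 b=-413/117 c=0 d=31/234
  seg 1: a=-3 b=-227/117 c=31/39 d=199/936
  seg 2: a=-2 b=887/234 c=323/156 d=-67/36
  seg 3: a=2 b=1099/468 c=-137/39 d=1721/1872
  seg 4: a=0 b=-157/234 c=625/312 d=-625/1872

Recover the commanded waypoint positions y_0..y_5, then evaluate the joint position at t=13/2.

y_0=3 y_1=-3 y_2=-2 y_3=2 y_4=0 y_5=4
S(13/2) = 277/384

y_0 = S_0(0) = a_0 = 3
y_1 = S_1(0) = a_1 = -3
y_2 = S_2(0) = a_2 = -2
y_3 = S_3(0) = a_3 = 2
y_4 = S_4(0) = a_4 = 0
y_5 = S_4(2) = 4
t_q=13/2 is in segment 3 (τ=3/2); S_3(τ)=277/384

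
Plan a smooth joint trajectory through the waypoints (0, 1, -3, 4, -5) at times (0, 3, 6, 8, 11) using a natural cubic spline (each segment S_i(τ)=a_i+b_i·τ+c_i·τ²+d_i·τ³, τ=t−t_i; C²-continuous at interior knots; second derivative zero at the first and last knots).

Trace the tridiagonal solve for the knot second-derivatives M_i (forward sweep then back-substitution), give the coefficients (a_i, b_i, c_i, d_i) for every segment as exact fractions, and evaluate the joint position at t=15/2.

Δ: Δ0=1/3, Δ1=-4/3, Δ2=7/2, Δ3=-3
row 1: diag=12, rhs=-10; c'=1/4, d'=-5/6
row 2: denom=10−3·1/4=37/4; d'=(29−3·-5/6)/(37/4)=126/37
row 3: denom=10−2·8/37=354/37; d'=(-39−2·126/37)/(354/37)=-565/118
back: M3=-565/118
back: M2=126/37−8/37·-565/118=262/59
back: M1=-5/6−1/4·262/59=-344/177
M: M0=0, M1=-344/177, M2=262/59, M3=-565/118, M4=0
seg 0: a=0, c=M0/2=0, d=(M1−M0)/(6·3)=-172/1593, b=Δ0−h0·(2M0+M1)/6=77/59
seg 1: a=1, c=M1/2=-172/177, d=(M2−M1)/(6·3)=565/1593, b=Δ1−h1·(2M1+M2)/6=-95/59
seg 2: a=-3, c=M2/2=131/59, d=(M3−M2)/(6·2)=-363/472, b=Δ2−h2·(2M2+M3)/6=126/59
seg 3: a=4, c=M3/2=-565/236, d=(M4−M3)/(6·3)=565/2124, b=Δ3−h3·(2M3+M4)/6=211/118
t_q=15/2 → seg 2, τ=3/2; S=-3+126/59·τ+131/59·τ²+-363/472·τ³=9831/3776

  seg 0: a=0 b=77/59 c=0 d=-172/1593
  seg 1: a=1 b=-95/59 c=-172/177 d=565/1593
  seg 2: a=-3 b=126/59 c=131/59 d=-363/472
  seg 3: a=4 b=211/118 c=-565/236 d=565/2124
S(15/2) = 9831/3776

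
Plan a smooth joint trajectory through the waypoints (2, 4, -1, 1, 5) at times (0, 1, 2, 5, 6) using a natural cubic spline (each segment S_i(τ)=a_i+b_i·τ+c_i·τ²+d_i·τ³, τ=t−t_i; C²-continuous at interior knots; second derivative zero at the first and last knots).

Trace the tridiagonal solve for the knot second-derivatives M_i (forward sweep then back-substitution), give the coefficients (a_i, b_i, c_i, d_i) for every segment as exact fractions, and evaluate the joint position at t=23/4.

  seg 0: a=2 b=2533/636 c=0 d=-1261/636
  seg 1: a=4 b=-625/318 c=-1261/212 d=1853/636
  seg 2: a=-1 b=-3257/636 c=148/53 d=-61/212
  seg 3: a=1 b=1229/318 c=43/212 d=-43/636
S(23/4) = 54057/13568

Δ: Δ0=2, Δ1=-5, Δ2=2/3, Δ3=4
row 1: diag=4, rhs=-42; c'=1/4, d'=-21/2
row 2: denom=8−1·1/4=31/4; d'=(34−1·-21/2)/(31/4)=178/31
row 3: denom=8−3·12/31=212/31; d'=(20−3·178/31)/(212/31)=43/106
back: M3=43/106
back: M2=178/31−12/31·43/106=296/53
back: M1=-21/2−1/4·296/53=-1261/106
M: M0=0, M1=-1261/106, M2=296/53, M3=43/106, M4=0
seg 0: a=2, c=M0/2=0, d=(M1−M0)/(6·1)=-1261/636, b=Δ0−h0·(2M0+M1)/6=2533/636
seg 1: a=4, c=M1/2=-1261/212, d=(M2−M1)/(6·1)=1853/636, b=Δ1−h1·(2M1+M2)/6=-625/318
seg 2: a=-1, c=M2/2=148/53, d=(M3−M2)/(6·3)=-61/212, b=Δ2−h2·(2M2+M3)/6=-3257/636
seg 3: a=1, c=M3/2=43/212, d=(M4−M3)/(6·1)=-43/636, b=Δ3−h3·(2M3+M4)/6=1229/318
t_q=23/4 → seg 3, τ=3/4; S=1+1229/318·τ+43/212·τ²+-43/636·τ³=54057/13568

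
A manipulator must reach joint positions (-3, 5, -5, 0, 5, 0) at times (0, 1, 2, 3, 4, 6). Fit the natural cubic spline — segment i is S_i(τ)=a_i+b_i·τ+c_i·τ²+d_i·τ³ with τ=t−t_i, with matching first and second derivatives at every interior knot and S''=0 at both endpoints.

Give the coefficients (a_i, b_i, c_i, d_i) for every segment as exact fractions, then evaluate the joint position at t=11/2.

  seg 0: a=-3 b=2969/214 c=0 d=-1257/214
  seg 1: a=5 b=-401/107 c=-3771/214 d=2433/214
  seg 2: a=-5 b=-1045/214 c=1764/107 d=-1413/214
  seg 3: a=0 b=886/107 c=-711/214 d=9/214
  seg 4: a=5 b=377/214 c=-342/107 d=57/107
S(11/2) = 1925/856

Δ: Δ0=8, Δ1=-10, Δ2=5, Δ3=5, Δ4=-5/2
row 1: diag=4, rhs=-108; c'=1/4, d'=-27
row 2: denom=4−1·1/4=15/4; d'=(90−1·-27)/(15/4)=156/5
row 3: denom=4−1·4/15=56/15; d'=(0−1·156/5)/(56/15)=-117/14
row 4: denom=6−1·15/56=321/56; d'=(-45−1·-117/14)/(321/56)=-684/107
back: M4=-684/107
back: M3=-117/14−15/56·-684/107=-711/107
back: M2=156/5−4/15·-711/107=3528/107
back: M1=-27−1/4·3528/107=-3771/107
M: M0=0, M1=-3771/107, M2=3528/107, M3=-711/107, M4=-684/107, M5=0
seg 0: a=-3, c=M0/2=0, d=(M1−M0)/(6·1)=-1257/214, b=Δ0−h0·(2M0+M1)/6=2969/214
seg 1: a=5, c=M1/2=-3771/214, d=(M2−M1)/(6·1)=2433/214, b=Δ1−h1·(2M1+M2)/6=-401/107
seg 2: a=-5, c=M2/2=1764/107, d=(M3−M2)/(6·1)=-1413/214, b=Δ2−h2·(2M2+M3)/6=-1045/214
seg 3: a=0, c=M3/2=-711/214, d=(M4−M3)/(6·1)=9/214, b=Δ3−h3·(2M3+M4)/6=886/107
seg 4: a=5, c=M4/2=-342/107, d=(M5−M4)/(6·2)=57/107, b=Δ4−h4·(2M4+M5)/6=377/214
t_q=11/2 → seg 4, τ=3/2; S=5+377/214·τ+-342/107·τ²+57/107·τ³=1925/856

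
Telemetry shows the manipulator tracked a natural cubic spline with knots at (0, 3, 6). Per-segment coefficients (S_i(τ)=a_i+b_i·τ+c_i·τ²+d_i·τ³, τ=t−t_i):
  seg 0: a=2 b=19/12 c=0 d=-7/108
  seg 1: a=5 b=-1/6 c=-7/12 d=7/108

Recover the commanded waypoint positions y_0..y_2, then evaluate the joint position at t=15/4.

y_0=2 y_1=5 y_2=1
S(15/4) = 1171/256

y_0 = S_0(0) = a_0 = 2
y_1 = S_1(0) = a_1 = 5
y_2 = S_1(3) = 1
t_q=15/4 is in segment 1 (τ=3/4); S_1(τ)=1171/256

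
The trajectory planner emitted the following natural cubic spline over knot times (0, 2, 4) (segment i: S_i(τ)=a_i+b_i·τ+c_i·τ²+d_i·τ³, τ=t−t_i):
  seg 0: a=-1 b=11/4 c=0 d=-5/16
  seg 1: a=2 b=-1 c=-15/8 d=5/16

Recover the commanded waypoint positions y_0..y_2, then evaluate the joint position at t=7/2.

y_0 = S_0(0) = a_0 = -1
y_1 = S_1(0) = a_1 = 2
y_2 = S_1(2) = -5
t_q=7/2 is in segment 1 (τ=3/2); S_1(τ)=-341/128

y_0=-1 y_1=2 y_2=-5
S(7/2) = -341/128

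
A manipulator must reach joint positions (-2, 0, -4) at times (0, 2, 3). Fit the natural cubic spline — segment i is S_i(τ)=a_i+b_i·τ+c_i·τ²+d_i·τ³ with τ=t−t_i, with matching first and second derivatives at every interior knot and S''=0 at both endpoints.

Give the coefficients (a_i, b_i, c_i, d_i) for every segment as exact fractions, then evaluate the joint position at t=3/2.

Δ: Δ0=1, Δ1=-4
row 1: diag=6, rhs=-30; c'=1/6, d'=-5
back: M1=-5
M: M0=0, M1=-5, M2=0
seg 0: a=-2, c=M0/2=0, d=(M1−M0)/(6·2)=-5/12, b=Δ0−h0·(2M0+M1)/6=8/3
seg 1: a=0, c=M1/2=-5/2, d=(M2−M1)/(6·1)=5/6, b=Δ1−h1·(2M1+M2)/6=-7/3
t_q=3/2 → seg 0, τ=3/2; S=-2+8/3·τ+0·τ²+-5/12·τ³=19/32

  seg 0: a=-2 b=8/3 c=0 d=-5/12
  seg 1: a=0 b=-7/3 c=-5/2 d=5/6
S(3/2) = 19/32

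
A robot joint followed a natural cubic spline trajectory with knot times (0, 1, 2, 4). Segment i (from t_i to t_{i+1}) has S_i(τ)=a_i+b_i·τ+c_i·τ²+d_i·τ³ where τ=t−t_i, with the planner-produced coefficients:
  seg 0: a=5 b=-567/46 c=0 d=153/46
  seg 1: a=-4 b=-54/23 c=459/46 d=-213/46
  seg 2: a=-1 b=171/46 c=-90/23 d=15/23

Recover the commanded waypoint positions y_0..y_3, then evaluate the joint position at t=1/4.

y_0 = S_0(0) = a_0 = 5
y_1 = S_1(0) = a_1 = -4
y_2 = S_2(0) = a_2 = -1
y_3 = S_2(2) = -4
t_q=1/4 is in segment 0 (τ=1/4); S_0(τ)=5801/2944

y_0=5 y_1=-4 y_2=-1 y_3=-4
S(1/4) = 5801/2944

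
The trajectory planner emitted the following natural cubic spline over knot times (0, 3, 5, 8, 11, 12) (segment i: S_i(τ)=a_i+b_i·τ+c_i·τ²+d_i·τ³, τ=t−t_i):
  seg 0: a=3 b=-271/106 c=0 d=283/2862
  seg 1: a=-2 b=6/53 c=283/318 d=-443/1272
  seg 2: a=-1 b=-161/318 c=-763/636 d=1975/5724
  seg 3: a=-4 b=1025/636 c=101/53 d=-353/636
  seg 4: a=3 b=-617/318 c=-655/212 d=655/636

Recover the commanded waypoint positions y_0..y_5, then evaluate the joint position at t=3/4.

y_0=3 y_1=-2 y_2=-1 y_3=-4 y_4=3 y_5=-1
S(3/4) = 7627/6784

y_0 = S_0(0) = a_0 = 3
y_1 = S_1(0) = a_1 = -2
y_2 = S_2(0) = a_2 = -1
y_3 = S_3(0) = a_3 = -4
y_4 = S_4(0) = a_4 = 3
y_5 = S_4(1) = -1
t_q=3/4 is in segment 0 (τ=3/4); S_0(τ)=7627/6784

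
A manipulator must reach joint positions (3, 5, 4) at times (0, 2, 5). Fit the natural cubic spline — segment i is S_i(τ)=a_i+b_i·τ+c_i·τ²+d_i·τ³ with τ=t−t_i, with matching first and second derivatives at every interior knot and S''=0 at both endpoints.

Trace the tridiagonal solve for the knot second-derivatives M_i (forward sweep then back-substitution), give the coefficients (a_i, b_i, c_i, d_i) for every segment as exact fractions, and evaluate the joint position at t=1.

Δ: Δ0=1, Δ1=-1/3
row 1: diag=10, rhs=-8; c'=3/10, d'=-4/5
back: M1=-4/5
M: M0=0, M1=-4/5, M2=0
seg 0: a=3, c=M0/2=0, d=(M1−M0)/(6·2)=-1/15, b=Δ0−h0·(2M0+M1)/6=19/15
seg 1: a=5, c=M1/2=-2/5, d=(M2−M1)/(6·3)=2/45, b=Δ1−h1·(2M1+M2)/6=7/15
t_q=1 → seg 0, τ=1; S=3+19/15·τ+0·τ²+-1/15·τ³=21/5

  seg 0: a=3 b=19/15 c=0 d=-1/15
  seg 1: a=5 b=7/15 c=-2/5 d=2/45
S(1) = 21/5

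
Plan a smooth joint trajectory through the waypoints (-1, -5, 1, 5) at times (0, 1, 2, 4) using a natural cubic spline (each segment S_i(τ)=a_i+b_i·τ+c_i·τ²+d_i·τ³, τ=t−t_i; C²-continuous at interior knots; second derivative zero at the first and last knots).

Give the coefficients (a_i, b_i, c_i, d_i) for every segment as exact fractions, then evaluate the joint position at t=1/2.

Δ: Δ0=-4, Δ1=6, Δ2=2
row 1: diag=4, rhs=60; c'=1/4, d'=15
row 2: denom=6−1·1/4=23/4; d'=(-24−1·15)/(23/4)=-156/23
back: M2=-156/23
back: M1=15−1/4·-156/23=384/23
M: M0=0, M1=384/23, M2=-156/23, M3=0
seg 0: a=-1, c=M0/2=0, d=(M1−M0)/(6·1)=64/23, b=Δ0−h0·(2M0+M1)/6=-156/23
seg 1: a=-5, c=M1/2=192/23, d=(M2−M1)/(6·1)=-90/23, b=Δ1−h1·(2M1+M2)/6=36/23
seg 2: a=1, c=M2/2=-78/23, d=(M3−M2)/(6·2)=13/23, b=Δ2−h2·(2M2+M3)/6=150/23
t_q=1/2 → seg 0, τ=1/2; S=-1+-156/23·τ+0·τ²+64/23·τ³=-93/23

  seg 0: a=-1 b=-156/23 c=0 d=64/23
  seg 1: a=-5 b=36/23 c=192/23 d=-90/23
  seg 2: a=1 b=150/23 c=-78/23 d=13/23
S(1/2) = -93/23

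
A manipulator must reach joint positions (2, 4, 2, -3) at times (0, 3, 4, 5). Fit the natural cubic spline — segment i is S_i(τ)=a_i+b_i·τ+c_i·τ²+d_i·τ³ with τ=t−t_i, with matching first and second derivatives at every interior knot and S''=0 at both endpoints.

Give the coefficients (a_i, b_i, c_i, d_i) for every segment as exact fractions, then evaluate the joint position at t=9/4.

  seg 0: a=2 b=131/93 c=0 d=-23/279
  seg 1: a=4 b=-76/93 c=-23/31 d=-41/93
  seg 2: a=2 b=-337/93 c=-64/31 d=64/93
S(9/4) = 8393/1984

Δ: Δ0=2/3, Δ1=-2, Δ2=-5
row 1: diag=8, rhs=-16; c'=1/8, d'=-2
row 2: denom=4−1·1/8=31/8; d'=(-18−1·-2)/(31/8)=-128/31
back: M2=-128/31
back: M1=-2−1/8·-128/31=-46/31
M: M0=0, M1=-46/31, M2=-128/31, M3=0
seg 0: a=2, c=M0/2=0, d=(M1−M0)/(6·3)=-23/279, b=Δ0−h0·(2M0+M1)/6=131/93
seg 1: a=4, c=M1/2=-23/31, d=(M2−M1)/(6·1)=-41/93, b=Δ1−h1·(2M1+M2)/6=-76/93
seg 2: a=2, c=M2/2=-64/31, d=(M3−M2)/(6·1)=64/93, b=Δ2−h2·(2M2+M3)/6=-337/93
t_q=9/4 → seg 0, τ=9/4; S=2+131/93·τ+0·τ²+-23/279·τ³=8393/1984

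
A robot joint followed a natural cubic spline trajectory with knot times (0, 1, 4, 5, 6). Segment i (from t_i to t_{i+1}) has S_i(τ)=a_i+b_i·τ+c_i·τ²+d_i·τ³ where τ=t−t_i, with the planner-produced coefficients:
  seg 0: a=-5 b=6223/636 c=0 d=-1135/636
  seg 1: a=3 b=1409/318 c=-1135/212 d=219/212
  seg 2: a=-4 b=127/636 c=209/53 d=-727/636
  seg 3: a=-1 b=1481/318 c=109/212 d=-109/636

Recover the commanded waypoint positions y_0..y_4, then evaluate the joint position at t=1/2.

y_0=-5 y_1=3 y_2=-4 y_3=-1 y_4=4
S(1/2) = -561/1696

y_0 = S_0(0) = a_0 = -5
y_1 = S_1(0) = a_1 = 3
y_2 = S_2(0) = a_2 = -4
y_3 = S_3(0) = a_3 = -1
y_4 = S_3(1) = 4
t_q=1/2 is in segment 0 (τ=1/2); S_0(τ)=-561/1696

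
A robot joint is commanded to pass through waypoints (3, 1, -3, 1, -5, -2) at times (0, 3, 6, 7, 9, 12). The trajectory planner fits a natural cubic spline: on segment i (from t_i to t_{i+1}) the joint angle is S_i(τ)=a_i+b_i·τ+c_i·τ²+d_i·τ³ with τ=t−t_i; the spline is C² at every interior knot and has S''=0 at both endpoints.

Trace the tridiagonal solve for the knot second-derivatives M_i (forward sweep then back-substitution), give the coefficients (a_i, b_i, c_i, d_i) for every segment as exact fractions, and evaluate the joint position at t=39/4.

  seg 0: a=3 b=61/264 c=0 d=-79/792
  seg 1: a=1 b=-325/132 c=-79/88 d=1009/2376
  seg 2: a=-3 b=955/264 c=193/66 d=-61/24
  seg 3: a=1 b=81/44 c=-1241/264 d=301/264
  seg 4: a=-5 b=-433/132 c=565/264 d=-565/2376
S(39/4) = -35801/5632

Δ: Δ0=-2/3, Δ1=-4/3, Δ2=4, Δ3=-3, Δ4=1
row 1: diag=12, rhs=-4; c'=1/4, d'=-1/3
row 2: denom=8−3·1/4=29/4; d'=(32−3·-1/3)/(29/4)=132/29
row 3: denom=6−1·4/29=170/29; d'=(-42−1·132/29)/(170/29)=-135/17
row 4: denom=10−2·29/85=792/85; d'=(24−2·-135/17)/(792/85)=565/132
back: M4=565/132
back: M3=-135/17−29/85·565/132=-1241/132
back: M2=132/29−4/29·-1241/132=193/33
back: M1=-1/3−1/4·193/33=-79/44
M: M0=0, M1=-79/44, M2=193/33, M3=-1241/132, M4=565/132, M5=0
seg 0: a=3, c=M0/2=0, d=(M1−M0)/(6·3)=-79/792, b=Δ0−h0·(2M0+M1)/6=61/264
seg 1: a=1, c=M1/2=-79/88, d=(M2−M1)/(6·3)=1009/2376, b=Δ1−h1·(2M1+M2)/6=-325/132
seg 2: a=-3, c=M2/2=193/66, d=(M3−M2)/(6·1)=-61/24, b=Δ2−h2·(2M2+M3)/6=955/264
seg 3: a=1, c=M3/2=-1241/264, d=(M4−M3)/(6·2)=301/264, b=Δ3−h3·(2M3+M4)/6=81/44
seg 4: a=-5, c=M4/2=565/264, d=(M5−M4)/(6·3)=-565/2376, b=Δ4−h4·(2M4+M5)/6=-433/132
t_q=39/4 → seg 4, τ=3/4; S=-5+-433/132·τ+565/264·τ²+-565/2376·τ³=-35801/5632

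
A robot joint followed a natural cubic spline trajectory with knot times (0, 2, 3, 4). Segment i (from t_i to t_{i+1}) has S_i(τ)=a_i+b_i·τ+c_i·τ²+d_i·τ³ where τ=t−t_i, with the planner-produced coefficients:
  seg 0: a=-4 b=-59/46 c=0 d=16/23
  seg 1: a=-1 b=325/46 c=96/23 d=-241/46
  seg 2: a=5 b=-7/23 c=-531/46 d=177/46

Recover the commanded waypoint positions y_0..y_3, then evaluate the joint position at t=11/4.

y_0=-4 y_1=-1 y_2=5 y_3=-3
S(11/4) = 13061/2944

y_0 = S_0(0) = a_0 = -4
y_1 = S_1(0) = a_1 = -1
y_2 = S_2(0) = a_2 = 5
y_3 = S_2(1) = -3
t_q=11/4 is in segment 1 (τ=3/4); S_1(τ)=13061/2944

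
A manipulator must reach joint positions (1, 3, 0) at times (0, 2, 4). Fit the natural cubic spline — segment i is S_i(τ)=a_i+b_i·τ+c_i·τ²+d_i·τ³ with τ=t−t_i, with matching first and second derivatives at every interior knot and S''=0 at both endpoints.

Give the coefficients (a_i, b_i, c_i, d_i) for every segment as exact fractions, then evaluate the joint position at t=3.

Δ: Δ0=1, Δ1=-3/2
row 1: diag=8, rhs=-15; c'=1/4, d'=-15/8
back: M1=-15/8
M: M0=0, M1=-15/8, M2=0
seg 0: a=1, c=M0/2=0, d=(M1−M0)/(6·2)=-5/32, b=Δ0−h0·(2M0+M1)/6=13/8
seg 1: a=3, c=M1/2=-15/16, d=(M2−M1)/(6·2)=5/32, b=Δ1−h1·(2M1+M2)/6=-1/4
t_q=3 → seg 1, τ=1; S=3+-1/4·τ+-15/16·τ²+5/32·τ³=63/32

  seg 0: a=1 b=13/8 c=0 d=-5/32
  seg 1: a=3 b=-1/4 c=-15/16 d=5/32
S(3) = 63/32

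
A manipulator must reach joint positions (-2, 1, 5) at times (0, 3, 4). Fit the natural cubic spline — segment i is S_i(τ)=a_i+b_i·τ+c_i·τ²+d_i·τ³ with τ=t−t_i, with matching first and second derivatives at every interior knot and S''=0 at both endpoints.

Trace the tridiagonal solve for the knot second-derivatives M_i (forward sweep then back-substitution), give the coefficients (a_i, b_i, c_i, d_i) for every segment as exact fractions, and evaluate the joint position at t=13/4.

Δ: Δ0=1, Δ1=4
row 1: diag=8, rhs=18; c'=1/8, d'=9/4
back: M1=9/4
M: M0=0, M1=9/4, M2=0
seg 0: a=-2, c=M0/2=0, d=(M1−M0)/(6·3)=1/8, b=Δ0−h0·(2M0+M1)/6=-1/8
seg 1: a=1, c=M1/2=9/8, d=(M2−M1)/(6·1)=-3/8, b=Δ1−h1·(2M1+M2)/6=13/4
t_q=13/4 → seg 1, τ=1/4; S=1+13/4·τ+9/8·τ²+-3/8·τ³=961/512

  seg 0: a=-2 b=-1/8 c=0 d=1/8
  seg 1: a=1 b=13/4 c=9/8 d=-3/8
S(13/4) = 961/512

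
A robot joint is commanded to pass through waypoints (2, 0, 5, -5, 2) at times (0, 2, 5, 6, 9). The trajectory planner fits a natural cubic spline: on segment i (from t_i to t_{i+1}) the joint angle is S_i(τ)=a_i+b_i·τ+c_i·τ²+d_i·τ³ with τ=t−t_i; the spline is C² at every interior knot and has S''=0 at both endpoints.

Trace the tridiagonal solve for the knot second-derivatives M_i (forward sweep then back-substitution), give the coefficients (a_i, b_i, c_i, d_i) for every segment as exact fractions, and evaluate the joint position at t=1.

  seg 0: a=2 b=-764/279 c=0 d=485/1116
  seg 1: a=0 b=691/279 c=485/186 d=-4817/5022
  seg 2: a=5 b=-4339/558 c=-1681/279 d=707/186
  seg 3: a=-5 b=-2350/279 c=3001/558 d=-3001/5022
S(1) = -113/372

Δ: Δ0=-1, Δ1=5/3, Δ2=-10, Δ3=7/3
row 1: diag=10, rhs=16; c'=3/10, d'=8/5
row 2: denom=8−3·3/10=71/10; d'=(-70−3·8/5)/(71/10)=-748/71
row 3: denom=8−1·10/71=558/71; d'=(74−1·-748/71)/(558/71)=3001/279
back: M3=3001/279
back: M2=-748/71−10/71·3001/279=-3362/279
back: M1=8/5−3/10·-3362/279=485/93
M: M0=0, M1=485/93, M2=-3362/279, M3=3001/279, M4=0
seg 0: a=2, c=M0/2=0, d=(M1−M0)/(6·2)=485/1116, b=Δ0−h0·(2M0+M1)/6=-764/279
seg 1: a=0, c=M1/2=485/186, d=(M2−M1)/(6·3)=-4817/5022, b=Δ1−h1·(2M1+M2)/6=691/279
seg 2: a=5, c=M2/2=-1681/279, d=(M3−M2)/(6·1)=707/186, b=Δ2−h2·(2M2+M3)/6=-4339/558
seg 3: a=-5, c=M3/2=3001/558, d=(M4−M3)/(6·3)=-3001/5022, b=Δ3−h3·(2M3+M4)/6=-2350/279
t_q=1 → seg 0, τ=1; S=2+-764/279·τ+0·τ²+485/1116·τ³=-113/372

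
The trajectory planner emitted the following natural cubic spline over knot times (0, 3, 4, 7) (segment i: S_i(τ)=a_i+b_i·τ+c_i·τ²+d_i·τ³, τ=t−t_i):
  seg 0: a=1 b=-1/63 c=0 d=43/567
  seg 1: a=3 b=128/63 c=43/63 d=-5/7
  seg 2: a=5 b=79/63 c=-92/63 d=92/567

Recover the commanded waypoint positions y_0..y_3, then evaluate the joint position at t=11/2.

y_0 = S_0(0) = a_0 = 1
y_1 = S_1(0) = a_1 = 3
y_2 = S_2(0) = a_2 = 5
y_3 = S_2(3) = 0
t_q=11/2 is in segment 2 (τ=3/2); S_2(τ)=29/7

y_0=1 y_1=3 y_2=5 y_3=0
S(11/2) = 29/7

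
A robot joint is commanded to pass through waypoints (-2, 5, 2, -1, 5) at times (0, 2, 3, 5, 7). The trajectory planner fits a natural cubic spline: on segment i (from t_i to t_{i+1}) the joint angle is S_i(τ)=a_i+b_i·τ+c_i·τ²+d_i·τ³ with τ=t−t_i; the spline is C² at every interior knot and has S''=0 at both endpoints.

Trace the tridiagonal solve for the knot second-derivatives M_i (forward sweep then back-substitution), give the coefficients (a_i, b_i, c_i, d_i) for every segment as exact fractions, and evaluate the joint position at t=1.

  seg 0: a=-2 b=737/128 c=0 d=-289/512
  seg 1: a=5 b=-65/64 c=-867/256 d=359/256
  seg 2: a=2 b=-917/256 c=105/128 d=113/1024
  seg 3: a=-1 b=131/128 c=759/512 d=-253/1024
S(1) = 1635/512

Δ: Δ0=7/2, Δ1=-3, Δ2=-3/2, Δ3=3
row 1: diag=6, rhs=-39; c'=1/6, d'=-13/2
row 2: denom=6−1·1/6=35/6; d'=(9−1·-13/2)/(35/6)=93/35
row 3: denom=8−2·12/35=256/35; d'=(27−2·93/35)/(256/35)=759/256
back: M3=759/256
back: M2=93/35−12/35·759/256=105/64
back: M1=-13/2−1/6·105/64=-867/128
M: M0=0, M1=-867/128, M2=105/64, M3=759/256, M4=0
seg 0: a=-2, c=M0/2=0, d=(M1−M0)/(6·2)=-289/512, b=Δ0−h0·(2M0+M1)/6=737/128
seg 1: a=5, c=M1/2=-867/256, d=(M2−M1)/(6·1)=359/256, b=Δ1−h1·(2M1+M2)/6=-65/64
seg 2: a=2, c=M2/2=105/128, d=(M3−M2)/(6·2)=113/1024, b=Δ2−h2·(2M2+M3)/6=-917/256
seg 3: a=-1, c=M3/2=759/512, d=(M4−M3)/(6·2)=-253/1024, b=Δ3−h3·(2M3+M4)/6=131/128
t_q=1 → seg 0, τ=1; S=-2+737/128·τ+0·τ²+-289/512·τ³=1635/512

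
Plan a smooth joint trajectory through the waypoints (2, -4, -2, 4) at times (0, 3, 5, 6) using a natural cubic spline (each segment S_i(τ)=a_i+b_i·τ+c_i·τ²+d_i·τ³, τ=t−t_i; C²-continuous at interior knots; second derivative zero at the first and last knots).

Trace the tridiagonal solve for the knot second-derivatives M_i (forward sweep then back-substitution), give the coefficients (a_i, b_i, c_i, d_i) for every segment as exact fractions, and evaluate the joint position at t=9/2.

Δ: Δ0=-2, Δ1=1, Δ2=6
row 1: diag=10, rhs=18; c'=1/5, d'=9/5
row 2: denom=6−2·1/5=28/5; d'=(30−2·9/5)/(28/5)=33/7
back: M2=33/7
back: M1=9/5−1/5·33/7=6/7
M: M0=0, M1=6/7, M2=33/7, M3=0
seg 0: a=2, c=M0/2=0, d=(M1−M0)/(6·3)=1/21, b=Δ0−h0·(2M0+M1)/6=-17/7
seg 1: a=-4, c=M1/2=3/7, d=(M2−M1)/(6·2)=9/28, b=Δ1−h1·(2M1+M2)/6=-8/7
seg 2: a=-2, c=M2/2=33/14, d=(M3−M2)/(6·1)=-11/14, b=Δ2−h2·(2M2+M3)/6=31/7
t_q=9/2 → seg 1, τ=3/2; S=-4+-8/7·τ+3/7·τ²+9/28·τ³=-821/224

  seg 0: a=2 b=-17/7 c=0 d=1/21
  seg 1: a=-4 b=-8/7 c=3/7 d=9/28
  seg 2: a=-2 b=31/7 c=33/14 d=-11/14
S(9/2) = -821/224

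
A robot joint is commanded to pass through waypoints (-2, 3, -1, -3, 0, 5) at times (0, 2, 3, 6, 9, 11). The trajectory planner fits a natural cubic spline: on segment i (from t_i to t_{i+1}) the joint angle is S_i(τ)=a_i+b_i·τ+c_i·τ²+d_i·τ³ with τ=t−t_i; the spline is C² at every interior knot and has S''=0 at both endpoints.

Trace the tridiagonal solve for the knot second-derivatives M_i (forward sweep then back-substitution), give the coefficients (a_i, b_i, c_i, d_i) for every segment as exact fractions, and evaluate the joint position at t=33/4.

  seg 0: a=-2 b=45467/9354 c=0 d=-11041/18708
  seg 1: a=3 b=-20779/9354 c=-11041/3118 d=8243/4677
  seg 2: a=-1 b=-37567/9354 c=5445/3118 d=-8837/42093
  seg 3: a=-3 b=7421/9354 c=-1339/9354 d=2975/42093
  seg 4: a=0 b=17237/9354 c=1537/3118 d=-1537/18708
S(33/4) = -113205/99776

Δ: Δ0=5/2, Δ1=-4, Δ2=-2/3, Δ3=1, Δ4=5/2
row 1: diag=6, rhs=-39; c'=1/6, d'=-13/2
row 2: denom=8−1·1/6=47/6; d'=(20−1·-13/2)/(47/6)=159/47
row 3: denom=12−3·18/47=510/47; d'=(10−3·159/47)/(510/47)=-7/510
row 4: denom=10−3·47/170=1559/170; d'=(9−3·-7/510)/(1559/170)=1537/1559
back: M4=1537/1559
back: M3=-7/510−47/170·1537/1559=-1339/4677
back: M2=159/47−18/47·-1339/4677=5445/1559
back: M1=-13/2−1/6·5445/1559=-11041/1559
M: M0=0, M1=-11041/1559, M2=5445/1559, M3=-1339/4677, M4=1537/1559, M5=0
seg 0: a=-2, c=M0/2=0, d=(M1−M0)/(6·2)=-11041/18708, b=Δ0−h0·(2M0+M1)/6=45467/9354
seg 1: a=3, c=M1/2=-11041/3118, d=(M2−M1)/(6·1)=8243/4677, b=Δ1−h1·(2M1+M2)/6=-20779/9354
seg 2: a=-1, c=M2/2=5445/3118, d=(M3−M2)/(6·3)=-8837/42093, b=Δ2−h2·(2M2+M3)/6=-37567/9354
seg 3: a=-3, c=M3/2=-1339/9354, d=(M4−M3)/(6·3)=2975/42093, b=Δ3−h3·(2M3+M4)/6=7421/9354
seg 4: a=0, c=M4/2=1537/3118, d=(M5−M4)/(6·2)=-1537/18708, b=Δ4−h4·(2M4+M5)/6=17237/9354
t_q=33/4 → seg 3, τ=9/4; S=-3+7421/9354·τ+-1339/9354·τ²+2975/42093·τ³=-113205/99776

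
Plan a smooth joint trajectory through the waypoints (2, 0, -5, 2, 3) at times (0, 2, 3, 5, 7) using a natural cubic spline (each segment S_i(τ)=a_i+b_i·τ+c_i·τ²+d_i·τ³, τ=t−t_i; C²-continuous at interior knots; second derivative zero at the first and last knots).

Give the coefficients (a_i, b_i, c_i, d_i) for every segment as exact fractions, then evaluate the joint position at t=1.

Δ: Δ0=-1, Δ1=-5, Δ2=7/2, Δ3=1/2
row 1: diag=6, rhs=-24; c'=1/6, d'=-4
row 2: denom=6−1·1/6=35/6; d'=(51−1·-4)/(35/6)=66/7
row 3: denom=8−2·12/35=256/35; d'=(-18−2·66/7)/(256/35)=-645/128
back: M3=-645/128
back: M2=66/7−12/35·-645/128=357/32
back: M1=-4−1/6·357/32=-375/64
M: M0=0, M1=-375/64, M2=357/32, M3=-645/128, M4=0
seg 0: a=2, c=M0/2=0, d=(M1−M0)/(6·2)=-125/256, b=Δ0−h0·(2M0+M1)/6=61/64
seg 1: a=0, c=M1/2=-375/128, d=(M2−M1)/(6·1)=363/128, b=Δ1−h1·(2M1+M2)/6=-157/32
seg 2: a=-5, c=M2/2=357/64, d=(M3−M2)/(6·2)=-691/512, b=Δ2−h2·(2M2+M3)/6=-289/128
seg 3: a=2, c=M3/2=-645/256, d=(M4−M3)/(6·2)=215/512, b=Δ3−h3·(2M3+M4)/6=247/64
t_q=1 → seg 0, τ=1; S=2+61/64·τ+0·τ²+-125/256·τ³=631/256

  seg 0: a=2 b=61/64 c=0 d=-125/256
  seg 1: a=0 b=-157/32 c=-375/128 d=363/128
  seg 2: a=-5 b=-289/128 c=357/64 d=-691/512
  seg 3: a=2 b=247/64 c=-645/256 d=215/512
S(1) = 631/256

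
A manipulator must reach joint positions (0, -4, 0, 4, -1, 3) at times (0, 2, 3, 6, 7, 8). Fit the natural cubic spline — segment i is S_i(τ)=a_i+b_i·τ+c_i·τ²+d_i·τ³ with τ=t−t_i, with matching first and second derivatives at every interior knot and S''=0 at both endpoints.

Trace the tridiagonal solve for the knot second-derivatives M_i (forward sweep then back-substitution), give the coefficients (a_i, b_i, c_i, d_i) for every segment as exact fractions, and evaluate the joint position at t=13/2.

  seg 0: a=0 b=-14956/3723 c=0 d=3755/7446
  seg 1: a=-4 b=7574/3723 c=3755/1241 d=-3947/3723
  seg 2: a=0 b=18263/3723 c=-192/1241 d=-3857/11169
  seg 3: a=4 b=-19906/3723 c=-4049/1241 d=13438/3723
  seg 4: a=-1 b=-3886/3723 c=9389/1241 d=-9389/3723
S(13/2) = 1194/1241

Δ: Δ0=-2, Δ1=4, Δ2=4/3, Δ3=-5, Δ4=4
row 1: diag=6, rhs=36; c'=1/6, d'=6
row 2: denom=8−1·1/6=47/6; d'=(-16−1·6)/(47/6)=-132/47
row 3: denom=8−3·18/47=322/47; d'=(-38−3·-132/47)/(322/47)=-695/161
row 4: denom=4−1·47/322=1241/322; d'=(54−1·-695/161)/(1241/322)=18778/1241
back: M4=18778/1241
back: M3=-695/161−47/322·18778/1241=-8098/1241
back: M2=-132/47−18/47·-8098/1241=-384/1241
back: M1=6−1/6·-384/1241=7510/1241
M: M0=0, M1=7510/1241, M2=-384/1241, M3=-8098/1241, M4=18778/1241, M5=0
seg 0: a=0, c=M0/2=0, d=(M1−M0)/(6·2)=3755/7446, b=Δ0−h0·(2M0+M1)/6=-14956/3723
seg 1: a=-4, c=M1/2=3755/1241, d=(M2−M1)/(6·1)=-3947/3723, b=Δ1−h1·(2M1+M2)/6=7574/3723
seg 2: a=0, c=M2/2=-192/1241, d=(M3−M2)/(6·3)=-3857/11169, b=Δ2−h2·(2M2+M3)/6=18263/3723
seg 3: a=4, c=M3/2=-4049/1241, d=(M4−M3)/(6·1)=13438/3723, b=Δ3−h3·(2M3+M4)/6=-19906/3723
seg 4: a=-1, c=M4/2=9389/1241, d=(M5−M4)/(6·1)=-9389/3723, b=Δ4−h4·(2M4+M5)/6=-3886/3723
t_q=13/2 → seg 3, τ=1/2; S=4+-19906/3723·τ+-4049/1241·τ²+13438/3723·τ³=1194/1241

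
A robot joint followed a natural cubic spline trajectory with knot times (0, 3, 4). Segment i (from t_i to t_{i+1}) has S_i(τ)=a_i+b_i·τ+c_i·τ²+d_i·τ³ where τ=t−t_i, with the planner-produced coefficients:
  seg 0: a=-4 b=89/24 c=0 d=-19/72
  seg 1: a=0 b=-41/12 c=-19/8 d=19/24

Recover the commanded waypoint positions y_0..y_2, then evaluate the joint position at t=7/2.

y_0 = S_0(0) = a_0 = -4
y_1 = S_1(0) = a_1 = 0
y_2 = S_1(1) = -5
t_q=7/2 is in segment 1 (τ=1/2); S_1(τ)=-141/64

y_0=-4 y_1=0 y_2=-5
S(7/2) = -141/64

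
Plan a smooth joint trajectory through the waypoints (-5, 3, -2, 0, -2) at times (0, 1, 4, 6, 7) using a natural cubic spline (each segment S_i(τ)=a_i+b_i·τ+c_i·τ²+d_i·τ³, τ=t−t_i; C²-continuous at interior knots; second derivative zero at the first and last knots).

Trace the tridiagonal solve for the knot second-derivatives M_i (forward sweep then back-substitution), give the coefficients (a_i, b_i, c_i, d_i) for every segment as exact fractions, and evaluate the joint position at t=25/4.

  seg 0: a=-5 b=5639/591 c=0 d=-911/591
  seg 1: a=3 b=2906/591 c=-911/197 d=1436/1773
  seg 2: a=-2 b=-568/591 c=525/197 d=-1991/2364
  seg 3: a=0 b=-241/591 c=-941/394 d=941/1182
S(25/4) = -6021/25216

Δ: Δ0=8, Δ1=-5/3, Δ2=1, Δ3=-2
row 1: diag=8, rhs=-58; c'=3/8, d'=-29/4
row 2: denom=10−3·3/8=71/8; d'=(16−3·-29/4)/(71/8)=302/71
row 3: denom=6−2·16/71=394/71; d'=(-18−2·302/71)/(394/71)=-941/197
back: M3=-941/197
back: M2=302/71−16/71·-941/197=1050/197
back: M1=-29/4−3/8·1050/197=-1822/197
M: M0=0, M1=-1822/197, M2=1050/197, M3=-941/197, M4=0
seg 0: a=-5, c=M0/2=0, d=(M1−M0)/(6·1)=-911/591, b=Δ0−h0·(2M0+M1)/6=5639/591
seg 1: a=3, c=M1/2=-911/197, d=(M2−M1)/(6·3)=1436/1773, b=Δ1−h1·(2M1+M2)/6=2906/591
seg 2: a=-2, c=M2/2=525/197, d=(M3−M2)/(6·2)=-1991/2364, b=Δ2−h2·(2M2+M3)/6=-568/591
seg 3: a=0, c=M3/2=-941/394, d=(M4−M3)/(6·1)=941/1182, b=Δ3−h3·(2M3+M4)/6=-241/591
t_q=25/4 → seg 3, τ=1/4; S=0+-241/591·τ+-941/394·τ²+941/1182·τ³=-6021/25216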